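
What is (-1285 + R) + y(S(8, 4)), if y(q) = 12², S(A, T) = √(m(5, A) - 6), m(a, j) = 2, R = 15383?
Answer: 14242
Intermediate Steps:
S(A, T) = 2*I (S(A, T) = √(2 - 6) = √(-4) = 2*I)
y(q) = 144
(-1285 + R) + y(S(8, 4)) = (-1285 + 15383) + 144 = 14098 + 144 = 14242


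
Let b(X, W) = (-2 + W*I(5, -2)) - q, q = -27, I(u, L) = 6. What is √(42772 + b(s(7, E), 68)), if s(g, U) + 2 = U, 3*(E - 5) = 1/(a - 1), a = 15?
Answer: √43205 ≈ 207.86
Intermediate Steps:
E = 211/42 (E = 5 + 1/(3*(15 - 1)) = 5 + (⅓)/14 = 5 + (⅓)*(1/14) = 5 + 1/42 = 211/42 ≈ 5.0238)
s(g, U) = -2 + U
b(X, W) = 25 + 6*W (b(X, W) = (-2 + W*6) - 1*(-27) = (-2 + 6*W) + 27 = 25 + 6*W)
√(42772 + b(s(7, E), 68)) = √(42772 + (25 + 6*68)) = √(42772 + (25 + 408)) = √(42772 + 433) = √43205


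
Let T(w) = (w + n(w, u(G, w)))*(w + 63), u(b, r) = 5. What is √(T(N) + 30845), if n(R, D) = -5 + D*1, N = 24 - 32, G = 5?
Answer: √30405 ≈ 174.37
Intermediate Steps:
N = -8
n(R, D) = -5 + D
T(w) = w*(63 + w) (T(w) = (w + (-5 + 5))*(w + 63) = (w + 0)*(63 + w) = w*(63 + w))
√(T(N) + 30845) = √(-8*(63 - 8) + 30845) = √(-8*55 + 30845) = √(-440 + 30845) = √30405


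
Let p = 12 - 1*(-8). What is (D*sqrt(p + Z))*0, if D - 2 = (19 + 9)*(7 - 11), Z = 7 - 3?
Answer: 0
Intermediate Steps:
p = 20 (p = 12 + 8 = 20)
Z = 4
D = -110 (D = 2 + (19 + 9)*(7 - 11) = 2 + 28*(-4) = 2 - 112 = -110)
(D*sqrt(p + Z))*0 = -110*sqrt(20 + 4)*0 = -220*sqrt(6)*0 = 0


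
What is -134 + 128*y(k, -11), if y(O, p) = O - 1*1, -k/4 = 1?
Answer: -774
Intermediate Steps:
k = -4 (k = -4*1 = -4)
y(O, p) = -1 + O (y(O, p) = O - 1 = -1 + O)
-134 + 128*y(k, -11) = -134 + 128*(-1 - 4) = -134 + 128*(-5) = -134 - 640 = -774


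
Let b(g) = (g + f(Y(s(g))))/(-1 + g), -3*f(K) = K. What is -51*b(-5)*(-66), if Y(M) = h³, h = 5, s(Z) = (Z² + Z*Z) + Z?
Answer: 26180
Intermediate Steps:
s(Z) = Z + 2*Z² (s(Z) = (Z² + Z²) + Z = 2*Z² + Z = Z + 2*Z²)
Y(M) = 125 (Y(M) = 5³ = 125)
f(K) = -K/3
b(g) = (-125/3 + g)/(-1 + g) (b(g) = (g - ⅓*125)/(-1 + g) = (g - 125/3)/(-1 + g) = (-125/3 + g)/(-1 + g))
-51*b(-5)*(-66) = -51*(-125/3 - 5)/(-1 - 5)*(-66) = -51*(-140)/((-6)*3)*(-66) = -(-17)*(-140)/(2*3)*(-66) = -51*70/9*(-66) = -1190/3*(-66) = 26180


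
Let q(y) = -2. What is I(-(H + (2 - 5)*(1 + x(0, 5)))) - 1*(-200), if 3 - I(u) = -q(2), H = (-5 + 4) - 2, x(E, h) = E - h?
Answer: 201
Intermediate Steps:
H = -3 (H = -1 - 2 = -3)
I(u) = 1 (I(u) = 3 - (-1)*(-2) = 3 - 1*2 = 3 - 2 = 1)
I(-(H + (2 - 5)*(1 + x(0, 5)))) - 1*(-200) = 1 - 1*(-200) = 1 + 200 = 201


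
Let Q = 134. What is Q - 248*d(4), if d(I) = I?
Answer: -858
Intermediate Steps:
Q - 248*d(4) = 134 - 248*4 = 134 - 992 = -858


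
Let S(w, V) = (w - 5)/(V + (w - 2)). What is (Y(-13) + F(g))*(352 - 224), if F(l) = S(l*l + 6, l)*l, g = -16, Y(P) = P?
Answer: -233088/61 ≈ -3821.1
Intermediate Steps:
S(w, V) = (-5 + w)/(-2 + V + w) (S(w, V) = (-5 + w)/(V + (-2 + w)) = (-5 + w)/(-2 + V + w))
F(l) = l*(1 + l**2)/(4 + l + l**2) (F(l) = ((-5 + (l*l + 6))/(-2 + l + (l*l + 6)))*l = ((-5 + (l**2 + 6))/(-2 + l + (l**2 + 6)))*l = ((-5 + (6 + l**2))/(-2 + l + (6 + l**2)))*l = ((1 + l**2)/(4 + l + l**2))*l = l*(1 + l**2)/(4 + l + l**2))
(Y(-13) + F(g))*(352 - 224) = (-13 + (-16 + (-16)**3)/(4 - 16 + (-16)**2))*(352 - 224) = (-13 + (-16 - 4096)/(4 - 16 + 256))*128 = (-13 - 4112/244)*128 = (-13 + (1/244)*(-4112))*128 = (-13 - 1028/61)*128 = -1821/61*128 = -233088/61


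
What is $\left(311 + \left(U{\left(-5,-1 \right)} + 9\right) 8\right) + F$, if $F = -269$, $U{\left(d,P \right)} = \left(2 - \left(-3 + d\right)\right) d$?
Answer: $-286$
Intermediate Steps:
$U{\left(d,P \right)} = d \left(5 - d\right)$ ($U{\left(d,P \right)} = \left(5 - d\right) d = d \left(5 - d\right)$)
$\left(311 + \left(U{\left(-5,-1 \right)} + 9\right) 8\right) + F = \left(311 + \left(- 5 \left(5 - -5\right) + 9\right) 8\right) - 269 = \left(311 + \left(- 5 \left(5 + 5\right) + 9\right) 8\right) - 269 = \left(311 + \left(\left(-5\right) 10 + 9\right) 8\right) - 269 = \left(311 + \left(-50 + 9\right) 8\right) - 269 = \left(311 - 328\right) - 269 = -17 - 269 = -286$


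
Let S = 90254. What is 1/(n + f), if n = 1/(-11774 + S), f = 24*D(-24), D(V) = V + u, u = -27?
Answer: -78480/96059519 ≈ -0.00081699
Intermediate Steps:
D(V) = -27 + V (D(V) = V - 27 = -27 + V)
f = -1224 (f = 24*(-27 - 24) = 24*(-51) = -1224)
n = 1/78480 (n = 1/(-11774 + 90254) = 1/78480 ≈ 1.2742e-5)
1/(n + f) = 1/(1/78480 - 1224) = 1/(-96059519/78480) = -78480/96059519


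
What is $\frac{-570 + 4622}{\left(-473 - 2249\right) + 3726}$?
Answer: $\frac{1013}{251} \approx 4.0359$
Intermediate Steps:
$\frac{-570 + 4622}{\left(-473 - 2249\right) + 3726} = \frac{4052}{\left(-473 - 2249\right) + 3726} = \frac{4052}{-2722 + 3726} = \frac{4052}{1004} = 4052 \cdot \frac{1}{1004} = \frac{1013}{251}$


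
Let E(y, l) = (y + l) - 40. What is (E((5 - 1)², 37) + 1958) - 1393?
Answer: 578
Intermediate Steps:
E(y, l) = -40 + l + y (E(y, l) = (l + y) - 40 = -40 + l + y)
(E((5 - 1)², 37) + 1958) - 1393 = ((-40 + 37 + (5 - 1)²) + 1958) - 1393 = ((-40 + 37 + 4²) + 1958) - 1393 = ((-40 + 37 + 16) + 1958) - 1393 = (13 + 1958) - 1393 = 1971 - 1393 = 578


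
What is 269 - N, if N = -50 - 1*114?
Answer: 433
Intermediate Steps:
N = -164 (N = -50 - 114 = -164)
269 - N = 269 - 1*(-164) = 269 + 164 = 433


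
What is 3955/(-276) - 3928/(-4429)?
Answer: -16432567/1222404 ≈ -13.443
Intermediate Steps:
3955/(-276) - 3928/(-4429) = 3955*(-1/276) - 3928*(-1/4429) = -3955/276 + 3928/4429 = -16432567/1222404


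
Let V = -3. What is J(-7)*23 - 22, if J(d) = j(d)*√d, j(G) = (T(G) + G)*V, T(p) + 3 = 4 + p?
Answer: -22 + 897*I*√7 ≈ -22.0 + 2373.2*I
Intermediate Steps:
T(p) = 1 + p (T(p) = -3 + (4 + p) = 1 + p)
j(G) = -3 - 6*G (j(G) = ((1 + G) + G)*(-3) = (1 + 2*G)*(-3) = -3 - 6*G)
J(d) = √d*(-3 - 6*d) (J(d) = (-3 - 6*d)*√d = √d*(-3 - 6*d))
J(-7)*23 - 22 = (√(-7)*(-3 - 6*(-7)))*23 - 22 = ((I*√7)*(-3 + 42))*23 - 22 = ((I*√7)*39)*23 - 22 = (39*I*√7)*23 - 22 = 897*I*√7 - 22 = -22 + 897*I*√7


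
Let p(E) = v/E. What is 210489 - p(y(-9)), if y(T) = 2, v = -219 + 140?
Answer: 421057/2 ≈ 2.1053e+5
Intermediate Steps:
v = -79
p(E) = -79/E
210489 - p(y(-9)) = 210489 - (-79)/2 = 210489 - 1*(-79/2) = 210489 + 79/2 = 421057/2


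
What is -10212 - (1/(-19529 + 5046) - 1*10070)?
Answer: -2056585/14483 ≈ -142.00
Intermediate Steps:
-10212 - (1/(-19529 + 5046) - 1*10070) = -10212 - (1/(-14483) - 10070) = -10212 - (-1/14483 - 10070) = -10212 - 1*(-145843811/14483) = -10212 + 145843811/14483 = -2056585/14483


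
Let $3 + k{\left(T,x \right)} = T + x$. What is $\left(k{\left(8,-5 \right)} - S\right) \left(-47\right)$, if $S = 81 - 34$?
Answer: $2209$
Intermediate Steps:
$S = 47$ ($S = 81 - 34 = 47$)
$k{\left(T,x \right)} = -3 + T + x$ ($k{\left(T,x \right)} = -3 + \left(T + x\right) = -3 + T + x$)
$\left(k{\left(8,-5 \right)} - S\right) \left(-47\right) = \left(\left(-3 + 8 - 5\right) - 47\right) \left(-47\right) = \left(0 - 47\right) \left(-47\right) = \left(-47\right) \left(-47\right) = 2209$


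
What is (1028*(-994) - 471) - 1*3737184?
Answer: -4759487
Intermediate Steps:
(1028*(-994) - 471) - 1*3737184 = (-1021832 - 471) - 3737184 = -1022303 - 3737184 = -4759487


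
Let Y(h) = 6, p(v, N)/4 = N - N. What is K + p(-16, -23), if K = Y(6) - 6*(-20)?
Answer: 126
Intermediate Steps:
p(v, N) = 0 (p(v, N) = 4*(N - N) = 4*0 = 0)
K = 126 (K = 6 - 6*(-20) = 6 + 120 = 126)
K + p(-16, -23) = 126 + 0 = 126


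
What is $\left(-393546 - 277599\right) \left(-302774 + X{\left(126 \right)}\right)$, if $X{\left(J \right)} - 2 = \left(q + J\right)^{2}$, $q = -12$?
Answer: $194481713520$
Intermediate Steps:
$X{\left(J \right)} = 2 + \left(-12 + J\right)^{2}$
$\left(-393546 - 277599\right) \left(-302774 + X{\left(126 \right)}\right) = \left(-393546 - 277599\right) \left(-302774 + \left(2 + \left(-12 + 126\right)^{2}\right)\right) = - 671145 \left(-302774 + \left(2 + 114^{2}\right)\right) = - 671145 \left(-302774 + \left(2 + 12996\right)\right) = - 671145 \left(-302774 + 12998\right) = \left(-671145\right) \left(-289776\right) = 194481713520$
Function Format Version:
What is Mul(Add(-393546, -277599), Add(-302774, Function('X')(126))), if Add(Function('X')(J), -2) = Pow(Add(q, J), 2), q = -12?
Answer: 194481713520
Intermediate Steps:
Function('X')(J) = Add(2, Pow(Add(-12, J), 2))
Mul(Add(-393546, -277599), Add(-302774, Function('X')(126))) = Mul(Add(-393546, -277599), Add(-302774, Add(2, Pow(Add(-12, 126), 2)))) = Mul(-671145, Add(-302774, Add(2, Pow(114, 2)))) = Mul(-671145, Add(-302774, Add(2, 12996))) = Mul(-671145, Add(-302774, 12998)) = Mul(-671145, -289776) = 194481713520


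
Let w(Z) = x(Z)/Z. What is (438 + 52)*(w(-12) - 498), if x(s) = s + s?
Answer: -243040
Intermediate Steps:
x(s) = 2*s
w(Z) = 2 (w(Z) = (2*Z)/Z = 2)
(438 + 52)*(w(-12) - 498) = (438 + 52)*(2 - 498) = 490*(-496) = -243040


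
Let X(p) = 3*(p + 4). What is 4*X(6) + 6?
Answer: 126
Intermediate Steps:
X(p) = 12 + 3*p (X(p) = 3*(4 + p) = 12 + 3*p)
4*X(6) + 6 = 4*(12 + 3*6) + 6 = 4*(12 + 18) + 6 = 4*30 + 6 = 120 + 6 = 126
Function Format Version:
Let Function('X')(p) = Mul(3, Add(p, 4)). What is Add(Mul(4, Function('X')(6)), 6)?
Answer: 126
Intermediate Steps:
Function('X')(p) = Add(12, Mul(3, p)) (Function('X')(p) = Mul(3, Add(4, p)) = Add(12, Mul(3, p)))
Add(Mul(4, Function('X')(6)), 6) = Add(Mul(4, Add(12, Mul(3, 6))), 6) = Add(Mul(4, Add(12, 18)), 6) = Add(Mul(4, 30), 6) = Add(120, 6) = 126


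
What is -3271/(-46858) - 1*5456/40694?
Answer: -61273587/953419726 ≈ -0.064267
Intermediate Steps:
-3271/(-46858) - 1*5456/40694 = -3271*(-1/46858) - 5456*1/40694 = 3271/46858 - 2728/20347 = -61273587/953419726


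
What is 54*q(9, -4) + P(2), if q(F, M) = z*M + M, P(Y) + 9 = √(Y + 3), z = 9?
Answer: -2169 + √5 ≈ -2166.8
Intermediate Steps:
P(Y) = -9 + √(3 + Y) (P(Y) = -9 + √(Y + 3) = -9 + √(3 + Y))
q(F, M) = 10*M (q(F, M) = 9*M + M = 10*M)
54*q(9, -4) + P(2) = 54*(10*(-4)) + (-9 + √(3 + 2)) = 54*(-40) + (-9 + √5) = -2160 + (-9 + √5) = -2169 + √5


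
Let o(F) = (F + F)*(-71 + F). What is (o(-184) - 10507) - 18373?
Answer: 64960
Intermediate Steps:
o(F) = 2*F*(-71 + F) (o(F) = (2*F)*(-71 + F) = 2*F*(-71 + F))
(o(-184) - 10507) - 18373 = (2*(-184)*(-71 - 184) - 10507) - 18373 = (2*(-184)*(-255) - 10507) - 18373 = (93840 - 10507) - 18373 = 83333 - 18373 = 64960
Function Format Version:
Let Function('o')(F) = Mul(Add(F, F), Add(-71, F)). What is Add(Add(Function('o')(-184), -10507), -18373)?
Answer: 64960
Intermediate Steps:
Function('o')(F) = Mul(2, F, Add(-71, F)) (Function('o')(F) = Mul(Mul(2, F), Add(-71, F)) = Mul(2, F, Add(-71, F)))
Add(Add(Function('o')(-184), -10507), -18373) = Add(Add(Mul(2, -184, Add(-71, -184)), -10507), -18373) = Add(Add(Mul(2, -184, -255), -10507), -18373) = Add(Add(93840, -10507), -18373) = Add(83333, -18373) = 64960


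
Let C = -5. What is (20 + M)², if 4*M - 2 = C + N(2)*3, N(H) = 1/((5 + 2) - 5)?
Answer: 24649/64 ≈ 385.14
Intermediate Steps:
N(H) = ½ (N(H) = 1/(7 - 5) = 1/2 = ½)
M = -3/8 (M = ½ + (-5 + (½)*3)/4 = ½ + (-5 + 3/2)/4 = ½ + (¼)*(-7/2) = ½ - 7/8 = -3/8 ≈ -0.37500)
(20 + M)² = (20 - 3/8)² = (157/8)² = 24649/64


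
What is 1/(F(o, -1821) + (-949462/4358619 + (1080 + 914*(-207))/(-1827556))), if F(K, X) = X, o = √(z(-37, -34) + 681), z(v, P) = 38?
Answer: -3982810152582/7253154917994737 ≈ -0.00054911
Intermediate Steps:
o = √719 (o = √(38 + 681) = √719 ≈ 26.814)
1/(F(o, -1821) + (-949462/4358619 + (1080 + 914*(-207))/(-1827556))) = 1/(-1821 + (-949462/4358619 + (1080 + 914*(-207))/(-1827556))) = 1/(-1821 + (-949462*1/4358619 + (1080 - 189198)*(-1/1827556))) = 1/(-1821 + (-949462/4358619 - 188118*(-1/1827556))) = 1/(-1821 + (-949462/4358619 + 94059/913778)) = 1/(-1821 - 457630142915/3982810152582) = 1/(-7253154917994737/3982810152582) = -3982810152582/7253154917994737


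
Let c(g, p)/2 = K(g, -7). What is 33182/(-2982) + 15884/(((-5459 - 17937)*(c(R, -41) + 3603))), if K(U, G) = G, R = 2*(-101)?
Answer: -348285204812/31299162951 ≈ -11.128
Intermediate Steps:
R = -202
c(g, p) = -14 (c(g, p) = 2*(-7) = -14)
33182/(-2982) + 15884/(((-5459 - 17937)*(c(R, -41) + 3603))) = 33182/(-2982) + 15884/(((-5459 - 17937)*(-14 + 3603))) = 33182*(-1/2982) + 15884/((-23396*3589)) = -16591/1491 + 15884/(-83968244) = -16591/1491 + 15884*(-1/83968244) = -16591/1491 - 3971/20992061 = -348285204812/31299162951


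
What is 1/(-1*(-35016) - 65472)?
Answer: -1/30456 ≈ -3.2834e-5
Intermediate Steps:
1/(-1*(-35016) - 65472) = 1/(35016 - 65472) = 1/(-30456) = -1/30456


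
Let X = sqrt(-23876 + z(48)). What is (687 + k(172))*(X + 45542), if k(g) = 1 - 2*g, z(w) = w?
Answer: 15666448 + 688*I*sqrt(5957) ≈ 1.5666e+7 + 53101.0*I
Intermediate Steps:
X = 2*I*sqrt(5957) (X = sqrt(-23876 + 48) = sqrt(-23828) = 2*I*sqrt(5957) ≈ 154.36*I)
(687 + k(172))*(X + 45542) = (687 + (1 - 2*172))*(2*I*sqrt(5957) + 45542) = (687 + (1 - 344))*(45542 + 2*I*sqrt(5957)) = (687 - 343)*(45542 + 2*I*sqrt(5957)) = 344*(45542 + 2*I*sqrt(5957)) = 15666448 + 688*I*sqrt(5957)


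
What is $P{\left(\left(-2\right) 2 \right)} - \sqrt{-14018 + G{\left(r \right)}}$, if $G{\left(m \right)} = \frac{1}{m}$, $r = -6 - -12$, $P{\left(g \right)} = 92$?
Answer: $92 - \frac{i \sqrt{504642}}{6} \approx 92.0 - 118.4 i$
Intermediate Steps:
$r = 6$ ($r = -6 + 12 = 6$)
$P{\left(\left(-2\right) 2 \right)} - \sqrt{-14018 + G{\left(r \right)}} = 92 - \sqrt{-14018 + \frac{1}{6}} = 92 - \sqrt{- \frac{84107}{6}} = 92 - \frac{i \sqrt{504642}}{6}$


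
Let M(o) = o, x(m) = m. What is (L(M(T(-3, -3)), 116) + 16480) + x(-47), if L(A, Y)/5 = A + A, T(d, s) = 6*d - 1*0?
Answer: 16253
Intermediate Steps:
T(d, s) = 6*d (T(d, s) = 6*d + 0 = 6*d)
L(A, Y) = 10*A (L(A, Y) = 5*(A + A) = 5*(2*A) = 10*A)
(L(M(T(-3, -3)), 116) + 16480) + x(-47) = (10*(6*(-3)) + 16480) - 47 = (10*(-18) + 16480) - 47 = (-180 + 16480) - 47 = 16300 - 47 = 16253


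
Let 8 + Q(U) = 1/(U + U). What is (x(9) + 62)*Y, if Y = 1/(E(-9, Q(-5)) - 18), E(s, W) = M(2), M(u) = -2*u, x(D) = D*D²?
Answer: -791/22 ≈ -35.955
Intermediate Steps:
x(D) = D³
Q(U) = -8 + 1/(2*U) (Q(U) = -8 + 1/(U + U) = -8 + 1/(2*U))
E(s, W) = -4 (E(s, W) = -2*2 = -4)
Y = -1/22 (Y = 1/(-4 - 18) = 1/(-22) = -1/22 ≈ -0.045455)
(x(9) + 62)*Y = (9³ + 62)*(-1/22) = (729 + 62)*(-1/22) = 791*(-1/22) = -791/22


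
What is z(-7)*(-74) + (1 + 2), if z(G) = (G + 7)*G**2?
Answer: 3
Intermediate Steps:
z(G) = G**2*(7 + G) (z(G) = (7 + G)*G**2 = G**2*(7 + G))
z(-7)*(-74) + (1 + 2) = ((-7)**2*(7 - 7))*(-74) + (1 + 2) = (49*0)*(-74) + 3 = 0*(-74) + 3 = 0 + 3 = 3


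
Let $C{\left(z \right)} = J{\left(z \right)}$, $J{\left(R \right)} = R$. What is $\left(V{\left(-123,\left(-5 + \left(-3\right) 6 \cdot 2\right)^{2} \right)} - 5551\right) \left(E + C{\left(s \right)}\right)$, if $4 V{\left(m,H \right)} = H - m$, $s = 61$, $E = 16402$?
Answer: $-83961300$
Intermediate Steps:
$V{\left(m,H \right)} = - \frac{m}{4} + \frac{H}{4}$ ($V{\left(m,H \right)} = \frac{H - m}{4} = - \frac{m}{4} + \frac{H}{4}$)
$C{\left(z \right)} = z$
$\left(V{\left(-123,\left(-5 + \left(-3\right) 6 \cdot 2\right)^{2} \right)} - 5551\right) \left(E + C{\left(s \right)}\right) = \left(\left(\left(- \frac{1}{4}\right) \left(-123\right) + \frac{\left(-5 + \left(-3\right) 6 \cdot 2\right)^{2}}{4}\right) - 5551\right) \left(16402 + 61\right) = \left(\left(\frac{123}{4} + \frac{\left(-5 - 36\right)^{2}}{4}\right) - 5551\right) 16463 = \left(\left(\frac{123}{4} + \frac{\left(-41\right)^{2}}{4}\right) - 5551\right) 16463 = \left(\left(\frac{123}{4} + \frac{1}{4} \cdot 1681\right) - 5551\right) 16463 = \left(\left(\frac{123}{4} + \frac{1681}{4}\right) - 5551\right) 16463 = \left(451 - 5551\right) 16463 = \left(-5100\right) 16463 = -83961300$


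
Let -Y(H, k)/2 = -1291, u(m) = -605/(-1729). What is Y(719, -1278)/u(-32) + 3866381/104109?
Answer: 467110678807/62985945 ≈ 7416.1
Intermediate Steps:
u(m) = 605/1729 (u(m) = -605*(-1/1729) = 605/1729)
Y(H, k) = 2582 (Y(H, k) = -2*(-1291) = 2582)
Y(719, -1278)/u(-32) + 3866381/104109 = 2582/(605/1729) + 3866381/104109 = 2582*(1729/605) + 3866381*(1/104109) = 4464278/605 + 3866381/104109 = 467110678807/62985945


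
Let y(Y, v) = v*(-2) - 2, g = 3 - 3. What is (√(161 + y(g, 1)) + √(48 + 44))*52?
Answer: 52*√157 + 104*√23 ≈ 1150.3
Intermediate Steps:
g = 0
y(Y, v) = -2 - 2*v (y(Y, v) = -2*v - 2 = -2 - 2*v)
(√(161 + y(g, 1)) + √(48 + 44))*52 = (√(161 + (-2 - 2*1)) + √(48 + 44))*52 = (√(161 + (-2 - 2)) + √92)*52 = (√(161 - 4) + 2*√23)*52 = (√157 + 2*√23)*52 = 52*√157 + 104*√23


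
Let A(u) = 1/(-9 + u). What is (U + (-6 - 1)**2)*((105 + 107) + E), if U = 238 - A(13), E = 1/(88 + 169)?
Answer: 62494295/1028 ≈ 60792.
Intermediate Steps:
E = 1/257 ≈ 0.0038911
U = 951/4 (U = 238 - 1/(-9 + 13) = 238 - 1/4 = 951/4 ≈ 237.75)
(U + (-6 - 1)**2)*((105 + 107) + E) = (951/4 + (-6 - 1)**2)*((105 + 107) + 1/257) = (951/4 + (-7)**2)*(212 + 1/257) = (951/4 + 49)*(54485/257) = (1147/4)*(54485/257) = 62494295/1028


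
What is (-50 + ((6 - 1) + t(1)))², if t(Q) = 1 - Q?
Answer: 2025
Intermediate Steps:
(-50 + ((6 - 1) + t(1)))² = (-50 + ((6 - 1) + (1 - 1*1)))² = (-50 + (5 + (1 - 1)))² = (-50 + (5 + 0))² = (-50 + 5)² = (-45)² = 2025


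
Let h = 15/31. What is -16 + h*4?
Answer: -436/31 ≈ -14.065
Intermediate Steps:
h = 15/31 (h = 15*(1/31) = 15/31 ≈ 0.48387)
-16 + h*4 = -16 + (15/31)*4 = -16 + 60/31 = -436/31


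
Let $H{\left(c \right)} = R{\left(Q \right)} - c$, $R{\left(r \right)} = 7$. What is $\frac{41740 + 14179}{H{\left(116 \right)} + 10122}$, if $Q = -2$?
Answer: $\frac{55919}{10013} \approx 5.5846$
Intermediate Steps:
$H{\left(c \right)} = 7 - c$
$\frac{41740 + 14179}{H{\left(116 \right)} + 10122} = \frac{41740 + 14179}{\left(7 - 116\right) + 10122} = \frac{55919}{\left(7 - 116\right) + 10122} = \frac{55919}{-109 + 10122} = \frac{55919}{10013}$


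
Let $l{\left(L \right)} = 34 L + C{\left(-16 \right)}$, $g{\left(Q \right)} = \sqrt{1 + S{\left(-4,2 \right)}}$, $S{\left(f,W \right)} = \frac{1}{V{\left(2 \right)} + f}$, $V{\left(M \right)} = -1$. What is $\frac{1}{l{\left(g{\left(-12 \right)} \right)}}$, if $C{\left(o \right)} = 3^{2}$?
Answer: $- \frac{45}{4219} + \frac{68 \sqrt{5}}{4219} \approx 0.025374$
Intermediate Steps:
$C{\left(o \right)} = 9$
$S{\left(f,W \right)} = \frac{1}{-1 + f}$
$g{\left(Q \right)} = \frac{2 \sqrt{5}}{5}$ ($g{\left(Q \right)} = \sqrt{1 + \frac{1}{-1 - 4}} = \sqrt{1 + \frac{1}{-5}} = \sqrt{1 - \frac{1}{5}} = \sqrt{\frac{4}{5}} = \frac{2 \sqrt{5}}{5}$)
$l{\left(L \right)} = 9 + 34 L$ ($l{\left(L \right)} = 34 L + 9 = 9 + 34 L$)
$\frac{1}{l{\left(g{\left(-12 \right)} \right)}} = \frac{1}{9 + 34 \frac{2 \sqrt{5}}{5}} = \frac{1}{9 + \frac{68 \sqrt{5}}{5}}$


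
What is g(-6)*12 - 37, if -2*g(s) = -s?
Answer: -73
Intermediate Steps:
g(s) = s/2 (g(s) = -(-1)*s/2 = s/2)
g(-6)*12 - 37 = ((1/2)*(-6))*12 - 37 = -3*12 - 37 = -36 - 37 = -73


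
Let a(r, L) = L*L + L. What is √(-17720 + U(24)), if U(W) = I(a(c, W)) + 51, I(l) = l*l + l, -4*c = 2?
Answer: √342931 ≈ 585.60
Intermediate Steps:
c = -½ (c = -¼*2 = -½ ≈ -0.50000)
a(r, L) = L + L² (a(r, L) = L² + L = L + L²)
I(l) = l + l² (I(l) = l² + l = l + l²)
U(W) = 51 + W*(1 + W)*(1 + W*(1 + W)) (U(W) = (W*(1 + W))*(1 + W*(1 + W)) + 51 = W*(1 + W)*(1 + W*(1 + W)) + 51 = 51 + W*(1 + W)*(1 + W*(1 + W)))
√(-17720 + U(24)) = √(-17720 + (51 + 24*(1 + 24)*(1 + 24*(1 + 24)))) = √(-17720 + (51 + 24*25*(1 + 24*25))) = √(-17720 + (51 + 24*25*(1 + 600))) = √(-17720 + (51 + 24*25*601)) = √(-17720 + (51 + 360600)) = √(-17720 + 360651) = √342931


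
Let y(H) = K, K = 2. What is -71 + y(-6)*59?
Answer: 47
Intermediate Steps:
y(H) = 2
-71 + y(-6)*59 = -71 + 2*59 = -71 + 118 = 47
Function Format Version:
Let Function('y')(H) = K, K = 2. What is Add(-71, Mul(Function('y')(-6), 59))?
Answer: 47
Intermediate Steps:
Function('y')(H) = 2
Add(-71, Mul(Function('y')(-6), 59)) = Add(-71, Mul(2, 59)) = Add(-71, 118) = 47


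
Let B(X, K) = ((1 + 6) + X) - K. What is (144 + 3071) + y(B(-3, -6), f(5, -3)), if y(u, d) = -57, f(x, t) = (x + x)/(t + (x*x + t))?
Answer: 3158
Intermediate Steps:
B(X, K) = 7 + X - K (B(X, K) = (7 + X) - K = 7 + X - K)
f(x, t) = 2*x/(x**2 + 2*t) (f(x, t) = (2*x)/(t + (x**2 + t)) = (2*x)/(t + (t + x**2)) = (2*x)/(x**2 + 2*t) = 2*x/(x**2 + 2*t))
(144 + 3071) + y(B(-3, -6), f(5, -3)) = (144 + 3071) - 57 = 3215 - 57 = 3158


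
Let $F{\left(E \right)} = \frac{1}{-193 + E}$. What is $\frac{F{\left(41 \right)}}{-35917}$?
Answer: $\frac{1}{5459384} \approx 1.8317 \cdot 10^{-7}$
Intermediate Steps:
$\frac{F{\left(41 \right)}}{-35917} = \frac{1}{\left(-193 + 41\right) \left(-35917\right)} = \frac{1}{-152} \left(- \frac{1}{35917}\right) = \left(- \frac{1}{152}\right) \left(- \frac{1}{35917}\right) = \frac{1}{5459384}$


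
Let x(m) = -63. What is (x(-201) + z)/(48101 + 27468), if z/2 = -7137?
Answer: -14337/75569 ≈ -0.18972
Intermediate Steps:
z = -14274 (z = 2*(-7137) = -14274)
(x(-201) + z)/(48101 + 27468) = (-63 - 14274)/(48101 + 27468) = -14337/75569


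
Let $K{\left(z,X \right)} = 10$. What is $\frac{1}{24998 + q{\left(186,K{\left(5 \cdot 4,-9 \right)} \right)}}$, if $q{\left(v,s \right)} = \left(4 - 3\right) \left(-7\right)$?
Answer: $\frac{1}{24991} \approx 4.0014 \cdot 10^{-5}$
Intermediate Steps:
$q{\left(v,s \right)} = -7$ ($q{\left(v,s \right)} = 1 \left(-7\right) = -7$)
$\frac{1}{24998 + q{\left(186,K{\left(5 \cdot 4,-9 \right)} \right)}} = \frac{1}{24998 - 7} = \frac{1}{24991}$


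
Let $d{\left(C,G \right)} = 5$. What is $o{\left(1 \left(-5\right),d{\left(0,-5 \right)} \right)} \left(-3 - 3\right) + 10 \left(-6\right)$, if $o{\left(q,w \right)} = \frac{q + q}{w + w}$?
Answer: $-54$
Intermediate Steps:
$o{\left(q,w \right)} = \frac{q}{w}$ ($o{\left(q,w \right)} = \frac{2 q}{2 w} = 2 q \frac{1}{2 w} = \frac{q}{w}$)
$o{\left(1 \left(-5\right),d{\left(0,-5 \right)} \right)} \left(-3 - 3\right) + 10 \left(-6\right) = \frac{1 \left(-5\right)}{5} \left(-3 - 3\right) + 10 \left(-6\right) = \left(-5\right) \frac{1}{5} \left(-6\right) - 60 = \left(-1\right) \left(-6\right) - 60 = 6 - 60 = -54$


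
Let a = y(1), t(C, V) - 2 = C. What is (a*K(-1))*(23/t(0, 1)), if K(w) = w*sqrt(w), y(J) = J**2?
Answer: -23*I/2 ≈ -11.5*I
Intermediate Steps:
t(C, V) = 2 + C
a = 1 (a = 1**2 = 1)
K(w) = w**(3/2)
(a*K(-1))*(23/t(0, 1)) = (1*(-1)**(3/2))*(23/(2 + 0)) = (1*(-I))*(23/2) = (-I)*(23*(1/2)) = -I*(23/2) = -23*I/2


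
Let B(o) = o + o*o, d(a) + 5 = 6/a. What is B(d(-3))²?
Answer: 1764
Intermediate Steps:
d(a) = -5 + 6/a
B(o) = o + o²
B(d(-3))² = ((-5 + 6/(-3))*(1 + (-5 + 6/(-3))))² = ((-5 + 6*(-⅓))*(1 + (-5 + 6*(-⅓))))² = ((-5 - 2)*(1 + (-5 - 2)))² = (-7*(1 - 7))² = (-7*(-6))² = 42² = 1764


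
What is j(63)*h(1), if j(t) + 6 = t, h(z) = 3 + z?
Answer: 228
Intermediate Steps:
j(t) = -6 + t
j(63)*h(1) = (-6 + 63)*(3 + 1) = 57*4 = 228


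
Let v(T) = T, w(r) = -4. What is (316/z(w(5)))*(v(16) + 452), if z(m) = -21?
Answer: -49296/7 ≈ -7042.3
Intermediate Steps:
(316/z(w(5)))*(v(16) + 452) = (316/(-21))*(16 + 452) = (316*(-1/21))*468 = -316/21*468 = -49296/7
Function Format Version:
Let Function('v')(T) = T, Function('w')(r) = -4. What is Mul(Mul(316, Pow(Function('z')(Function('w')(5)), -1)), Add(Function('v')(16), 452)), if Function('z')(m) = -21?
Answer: Rational(-49296, 7) ≈ -7042.3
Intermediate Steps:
Mul(Mul(316, Pow(Function('z')(Function('w')(5)), -1)), Add(Function('v')(16), 452)) = Mul(Mul(316, Pow(-21, -1)), Add(16, 452)) = Mul(Mul(316, Rational(-1, 21)), 468) = Mul(Rational(-316, 21), 468) = Rational(-49296, 7)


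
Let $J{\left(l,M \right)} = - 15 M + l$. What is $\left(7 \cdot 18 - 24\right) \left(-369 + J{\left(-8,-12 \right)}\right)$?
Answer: $-20094$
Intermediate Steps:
$J{\left(l,M \right)} = l - 15 M$
$\left(7 \cdot 18 - 24\right) \left(-369 + J{\left(-8,-12 \right)}\right) = \left(7 \cdot 18 - 24\right) \left(-369 - -172\right) = \left(126 - 24\right) \left(-369 + \left(-8 + 180\right)\right) = 102 \left(-369 + 172\right) = 102 \left(-197\right) = -20094$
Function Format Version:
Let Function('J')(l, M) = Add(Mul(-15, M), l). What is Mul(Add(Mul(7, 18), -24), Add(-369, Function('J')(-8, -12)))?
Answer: -20094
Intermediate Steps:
Function('J')(l, M) = Add(l, Mul(-15, M))
Mul(Add(Mul(7, 18), -24), Add(-369, Function('J')(-8, -12))) = Mul(Add(Mul(7, 18), -24), Add(-369, Add(-8, Mul(-15, -12)))) = Mul(Add(126, -24), Add(-369, Add(-8, 180))) = Mul(102, Add(-369, 172)) = Mul(102, -197) = -20094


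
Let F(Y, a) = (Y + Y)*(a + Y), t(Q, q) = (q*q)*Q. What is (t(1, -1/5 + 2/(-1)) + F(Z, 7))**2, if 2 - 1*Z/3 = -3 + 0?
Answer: 276257641/625 ≈ 4.4201e+5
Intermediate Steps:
Z = 15 (Z = 6 - 3*(-3 + 0) = 6 - 3*(-3) = 6 + 9 = 15)
t(Q, q) = Q*q**2 (t(Q, q) = q**2*Q = Q*q**2)
F(Y, a) = 2*Y*(Y + a) (F(Y, a) = (2*Y)*(Y + a) = 2*Y*(Y + a))
(t(1, -1/5 + 2/(-1)) + F(Z, 7))**2 = (1*(-1/5 + 2/(-1))**2 + 2*15*(15 + 7))**2 = (1*(-1*1/5 + 2*(-1))**2 + 2*15*22)**2 = (1*(-1/5 - 2)**2 + 660)**2 = (1*(-11/5)**2 + 660)**2 = (1*(121/25) + 660)**2 = (121/25 + 660)**2 = (16621/25)**2 = 276257641/625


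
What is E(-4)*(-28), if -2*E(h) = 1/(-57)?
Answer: -14/57 ≈ -0.24561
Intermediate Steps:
E(h) = 1/114 (E(h) = -½/(-57) = -½*(-1/57) = 1/114)
E(-4)*(-28) = (1/114)*(-28) = -14/57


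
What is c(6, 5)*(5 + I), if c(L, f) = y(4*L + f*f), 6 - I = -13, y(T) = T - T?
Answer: 0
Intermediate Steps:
y(T) = 0
I = 19 (I = 6 - 1*(-13) = 6 + 13 = 19)
c(L, f) = 0
c(6, 5)*(5 + I) = 0*(5 + 19) = 0*24 = 0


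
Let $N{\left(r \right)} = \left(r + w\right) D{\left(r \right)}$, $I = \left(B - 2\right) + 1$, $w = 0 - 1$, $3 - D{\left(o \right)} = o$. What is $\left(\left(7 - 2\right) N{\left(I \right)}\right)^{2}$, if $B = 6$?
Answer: $1600$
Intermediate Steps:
$D{\left(o \right)} = 3 - o$
$w = -1$ ($w = 0 - 1 = -1$)
$I = 5$ ($I = \left(6 - 2\right) + 1 = 4 + 1 = 5$)
$N{\left(r \right)} = \left(-1 + r\right) \left(3 - r\right)$ ($N{\left(r \right)} = \left(r - 1\right) \left(3 - r\right) = \left(-1 + r\right) \left(3 - r\right)$)
$\left(\left(7 - 2\right) N{\left(I \right)}\right)^{2} = \left(\left(7 - 2\right) \left(- \left(-1 + 5\right) \left(-3 + 5\right)\right)\right)^{2} = \left(5 \left(\left(-1\right) 4 \cdot 2\right)\right)^{2} = \left(5 \left(-8\right)\right)^{2} = \left(-40\right)^{2} = 1600$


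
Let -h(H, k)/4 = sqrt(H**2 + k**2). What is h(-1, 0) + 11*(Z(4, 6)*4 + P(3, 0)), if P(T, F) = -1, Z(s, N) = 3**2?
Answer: 381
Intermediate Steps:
Z(s, N) = 9
h(H, k) = -4*sqrt(H**2 + k**2)
h(-1, 0) + 11*(Z(4, 6)*4 + P(3, 0)) = -4*sqrt((-1)**2 + 0**2) + 11*(9*4 - 1) = -4*sqrt(1 + 0) + 11*(36 - 1) = -4*sqrt(1) + 11*35 = -4*1 + 385 = -4 + 385 = 381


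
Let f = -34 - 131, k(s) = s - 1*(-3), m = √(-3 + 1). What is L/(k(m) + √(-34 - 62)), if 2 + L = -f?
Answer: 163/(3 + I*√2 + 4*I*√6) ≈ 3.6299 - 13.567*I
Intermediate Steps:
m = I*√2 (m = √(-2) = I*√2 ≈ 1.4142*I)
k(s) = 3 + s (k(s) = s + 3 = 3 + s)
f = -165
L = 163 (L = -2 - 1*(-165) = -2 + 165 = 163)
L/(k(m) + √(-34 - 62)) = 163/((3 + I*√2) + √(-34 - 62)) = 163/((3 + I*√2) + √(-96)) = 163/((3 + I*√2) + 4*I*√6) = 163/(3 + I*√2 + 4*I*√6)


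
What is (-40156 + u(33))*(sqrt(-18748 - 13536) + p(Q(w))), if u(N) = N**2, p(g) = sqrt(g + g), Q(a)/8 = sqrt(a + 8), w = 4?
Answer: -156268*sqrt(2)*3**(1/4) - 78134*I*sqrt(8071) ≈ -2.9085e+5 - 7.0195e+6*I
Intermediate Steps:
Q(a) = 8*sqrt(8 + a) (Q(a) = 8*sqrt(a + 8) = 8*sqrt(8 + a))
p(g) = sqrt(2)*sqrt(g) (p(g) = sqrt(2*g) = sqrt(2)*sqrt(g))
(-40156 + u(33))*(sqrt(-18748 - 13536) + p(Q(w))) = (-40156 + 33**2)*(sqrt(-18748 - 13536) + sqrt(2)*sqrt(8*sqrt(8 + 4))) = (-40156 + 1089)*(sqrt(-32284) + sqrt(2)*sqrt(8*sqrt(12))) = -39067*(2*I*sqrt(8071) + sqrt(2)*sqrt(8*(2*sqrt(3)))) = -39067*(2*I*sqrt(8071) + sqrt(2)*sqrt(16*sqrt(3))) = -39067*(2*I*sqrt(8071) + sqrt(2)*(4*3**(1/4))) = -39067*(2*I*sqrt(8071) + 4*sqrt(2)*3**(1/4)) = -156268*sqrt(2)*3**(1/4) - 78134*I*sqrt(8071)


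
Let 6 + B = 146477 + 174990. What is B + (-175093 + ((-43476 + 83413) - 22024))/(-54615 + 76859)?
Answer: 1787605326/5561 ≈ 3.2145e+5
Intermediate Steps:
B = 321461 (B = -6 + (146477 + 174990) = -6 + 321467 = 321461)
B + (-175093 + ((-43476 + 83413) - 22024))/(-54615 + 76859) = 321461 + (-175093 + ((-43476 + 83413) - 22024))/(-54615 + 76859) = 321461 + (-175093 + (39937 - 22024))/22244 = 321461 + (-175093 + 17913)*(1/22244) = 321461 - 157180*1/22244 = 321461 - 39295/5561 = 1787605326/5561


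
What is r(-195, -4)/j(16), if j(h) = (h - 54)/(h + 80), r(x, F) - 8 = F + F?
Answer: 0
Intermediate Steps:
r(x, F) = 8 + 2*F (r(x, F) = 8 + (F + F) = 8 + 2*F)
j(h) = (-54 + h)/(80 + h)
r(-195, -4)/j(16) = (8 + 2*(-4))/(((-54 + 16)/(80 + 16))) = (8 - 8)/((-38/96)) = 0/(((1/96)*(-38))) = 0/(-19/48) = 0*(-48/19) = 0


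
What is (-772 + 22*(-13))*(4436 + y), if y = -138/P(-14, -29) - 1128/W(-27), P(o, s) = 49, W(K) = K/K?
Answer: -171347332/49 ≈ -3.4969e+6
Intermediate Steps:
W(K) = 1
y = -55410/49 (y = -138/49 - 1128/1 = -138*1/49 - 1128*1 = -138/49 - 1128 = -55410/49 ≈ -1130.8)
(-772 + 22*(-13))*(4436 + y) = (-772 + 22*(-13))*(4436 - 55410/49) = (-772 - 286)*(161954/49) = -1058*161954/49 = -171347332/49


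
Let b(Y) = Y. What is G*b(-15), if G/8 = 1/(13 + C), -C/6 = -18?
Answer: -120/121 ≈ -0.99174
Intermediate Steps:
C = 108 (C = -6*(-18) = 108)
G = 8/121 (G = 8/(13 + 108) = 8/121 ≈ 0.066116)
G*b(-15) = (8/121)*(-15) = -120/121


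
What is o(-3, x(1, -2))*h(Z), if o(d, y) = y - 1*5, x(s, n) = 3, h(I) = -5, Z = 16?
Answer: 10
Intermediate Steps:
o(d, y) = -5 + y (o(d, y) = y - 5 = -5 + y)
o(-3, x(1, -2))*h(Z) = (-5 + 3)*(-5) = -2*(-5) = 10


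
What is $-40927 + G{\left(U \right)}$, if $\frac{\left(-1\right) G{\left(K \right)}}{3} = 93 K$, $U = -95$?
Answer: $-14422$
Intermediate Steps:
$G{\left(K \right)} = - 279 K$ ($G{\left(K \right)} = - 3 \cdot 93 K = - 279 K$)
$-40927 + G{\left(U \right)} = -40927 - -26505 = -40927 + 26505 = -14422$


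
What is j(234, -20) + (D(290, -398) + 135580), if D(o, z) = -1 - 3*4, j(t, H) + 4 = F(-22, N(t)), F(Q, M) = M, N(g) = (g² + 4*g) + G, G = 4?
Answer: 191259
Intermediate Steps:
N(g) = 4 + g² + 4*g (N(g) = (g² + 4*g) + 4 = 4 + g² + 4*g)
j(t, H) = t² + 4*t (j(t, H) = -4 + (4 + t² + 4*t) = t² + 4*t)
D(o, z) = -13 (D(o, z) = -1 - 12 = -13)
j(234, -20) + (D(290, -398) + 135580) = 234*(4 + 234) + (-13 + 135580) = 234*238 + 135567 = 55692 + 135567 = 191259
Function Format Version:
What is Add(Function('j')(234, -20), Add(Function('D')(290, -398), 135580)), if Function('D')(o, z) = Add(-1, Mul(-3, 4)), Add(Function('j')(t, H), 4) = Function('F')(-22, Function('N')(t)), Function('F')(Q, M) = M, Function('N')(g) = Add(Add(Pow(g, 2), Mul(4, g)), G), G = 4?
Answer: 191259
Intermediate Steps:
Function('N')(g) = Add(4, Pow(g, 2), Mul(4, g)) (Function('N')(g) = Add(Add(Pow(g, 2), Mul(4, g)), 4) = Add(4, Pow(g, 2), Mul(4, g)))
Function('j')(t, H) = Add(Pow(t, 2), Mul(4, t)) (Function('j')(t, H) = Add(-4, Add(4, Pow(t, 2), Mul(4, t))) = Add(Pow(t, 2), Mul(4, t)))
Function('D')(o, z) = -13 (Function('D')(o, z) = Add(-1, -12) = -13)
Add(Function('j')(234, -20), Add(Function('D')(290, -398), 135580)) = Add(Mul(234, Add(4, 234)), Add(-13, 135580)) = Add(Mul(234, 238), 135567) = Add(55692, 135567) = 191259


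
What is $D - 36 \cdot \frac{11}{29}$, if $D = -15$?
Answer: $- \frac{831}{29} \approx -28.655$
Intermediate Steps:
$D - 36 \cdot \frac{11}{29} = -15 - 36 \cdot \frac{11}{29} = -15 - 36 \cdot 11 \cdot \frac{1}{29} = -15 - \frac{396}{29} = - \frac{831}{29}$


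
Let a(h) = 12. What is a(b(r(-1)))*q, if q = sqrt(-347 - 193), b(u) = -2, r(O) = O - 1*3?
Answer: 72*I*sqrt(15) ≈ 278.85*I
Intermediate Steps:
r(O) = -3 + O (r(O) = O - 3 = -3 + O)
q = 6*I*sqrt(15) (q = sqrt(-540) = 6*I*sqrt(15) ≈ 23.238*I)
a(b(r(-1)))*q = 12*(6*I*sqrt(15)) = 72*I*sqrt(15)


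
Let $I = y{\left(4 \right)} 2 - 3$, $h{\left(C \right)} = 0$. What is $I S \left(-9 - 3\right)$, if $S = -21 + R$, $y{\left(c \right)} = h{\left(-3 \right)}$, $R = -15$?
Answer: $-1296$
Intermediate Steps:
$y{\left(c \right)} = 0$
$S = -36$ ($S = -21 - 15 = -36$)
$I = -3$ ($I = 0 \cdot 2 - 3 = 0 + \left(-5 + 2\right) = 0 - 3 = -3$)
$I S \left(-9 - 3\right) = \left(-3\right) \left(-36\right) \left(-9 - 3\right) = 108 \left(-12\right) = -1296$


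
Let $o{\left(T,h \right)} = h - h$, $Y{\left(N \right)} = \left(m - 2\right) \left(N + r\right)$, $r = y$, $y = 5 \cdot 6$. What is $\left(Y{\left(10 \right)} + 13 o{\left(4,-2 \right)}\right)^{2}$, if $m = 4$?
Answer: $6400$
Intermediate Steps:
$y = 30$
$r = 30$
$Y{\left(N \right)} = 60 + 2 N$ ($Y{\left(N \right)} = \left(4 - 2\right) \left(N + 30\right) = 2 \left(30 + N\right) = 60 + 2 N$)
$o{\left(T,h \right)} = 0$
$\left(Y{\left(10 \right)} + 13 o{\left(4,-2 \right)}\right)^{2} = \left(\left(60 + 2 \cdot 10\right) + 13 \cdot 0\right)^{2} = \left(\left(60 + 20\right) + 0\right)^{2} = \left(80 + 0\right)^{2} = 80^{2} = 6400$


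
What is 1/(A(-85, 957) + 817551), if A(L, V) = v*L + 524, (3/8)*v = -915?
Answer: 1/1025475 ≈ 9.7516e-7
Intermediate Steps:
v = -2440 (v = (8/3)*(-915) = -2440)
A(L, V) = 524 - 2440*L (A(L, V) = -2440*L + 524 = 524 - 2440*L)
1/(A(-85, 957) + 817551) = 1/((524 - 2440*(-85)) + 817551) = 1/((524 + 207400) + 817551) = 1/(207924 + 817551) = 1/1025475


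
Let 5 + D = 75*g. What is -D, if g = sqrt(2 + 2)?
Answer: -145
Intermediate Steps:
g = 2 (g = sqrt(4) = 2)
D = 145 (D = -5 + 75*2 = -5 + 150 = 145)
-D = -1*145 = -145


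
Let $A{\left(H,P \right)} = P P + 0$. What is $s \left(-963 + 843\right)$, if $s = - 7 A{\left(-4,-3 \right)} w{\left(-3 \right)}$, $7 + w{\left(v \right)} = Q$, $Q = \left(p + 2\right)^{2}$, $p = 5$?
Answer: $317520$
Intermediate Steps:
$Q = 49$ ($Q = \left(5 + 2\right)^{2} = 7^{2} = 49$)
$w{\left(v \right)} = 42$ ($w{\left(v \right)} = -7 + 49 = 42$)
$A{\left(H,P \right)} = P^{2}$ ($A{\left(H,P \right)} = P^{2} + 0 = P^{2}$)
$s = -2646$ ($s = - 7 \left(-3\right)^{2} \cdot 42 = \left(-7\right) 9 \cdot 42 = \left(-63\right) 42 = -2646$)
$s \left(-963 + 843\right) = - 2646 \left(-963 + 843\right) = \left(-2646\right) \left(-120\right) = 317520$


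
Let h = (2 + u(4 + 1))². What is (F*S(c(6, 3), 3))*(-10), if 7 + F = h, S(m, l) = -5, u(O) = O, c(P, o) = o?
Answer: 2100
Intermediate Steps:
h = 49 (h = (2 + (4 + 1))² = (2 + 5)² = 7² = 49)
F = 42 (F = -7 + 49 = 42)
(F*S(c(6, 3), 3))*(-10) = (42*(-5))*(-10) = -210*(-10) = 2100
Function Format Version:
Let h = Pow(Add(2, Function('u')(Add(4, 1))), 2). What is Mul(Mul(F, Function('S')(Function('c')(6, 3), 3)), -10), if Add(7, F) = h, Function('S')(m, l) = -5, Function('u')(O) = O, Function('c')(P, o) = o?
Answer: 2100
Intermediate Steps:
h = 49 (h = Pow(Add(2, Add(4, 1)), 2) = Pow(Add(2, 5), 2) = Pow(7, 2) = 49)
F = 42 (F = Add(-7, 49) = 42)
Mul(Mul(F, Function('S')(Function('c')(6, 3), 3)), -10) = Mul(Mul(42, -5), -10) = Mul(-210, -10) = 2100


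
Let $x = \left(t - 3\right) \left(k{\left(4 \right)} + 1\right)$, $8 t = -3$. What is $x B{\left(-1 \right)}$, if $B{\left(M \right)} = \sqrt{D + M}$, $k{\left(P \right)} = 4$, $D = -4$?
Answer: $- \frac{135 i \sqrt{5}}{8} \approx - 37.734 i$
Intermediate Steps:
$t = - \frac{3}{8}$ ($t = \frac{1}{8} \left(-3\right) = - \frac{3}{8} \approx -0.375$)
$B{\left(M \right)} = \sqrt{-4 + M}$
$x = - \frac{135}{8}$ ($x = \left(- \frac{3}{8} - 3\right) \left(4 + 1\right) = \left(- \frac{27}{8}\right) 5 = - \frac{135}{8} \approx -16.875$)
$x B{\left(-1 \right)} = - \frac{135 \sqrt{-4 - 1}}{8} = - \frac{135 \sqrt{-5}}{8} = - \frac{135 i \sqrt{5}}{8}$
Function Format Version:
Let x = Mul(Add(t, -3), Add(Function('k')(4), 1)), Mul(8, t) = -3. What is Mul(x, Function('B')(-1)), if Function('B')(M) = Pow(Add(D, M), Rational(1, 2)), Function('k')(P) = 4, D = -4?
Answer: Mul(Rational(-135, 8), I, Pow(5, Rational(1, 2))) ≈ Mul(-37.734, I)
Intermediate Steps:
t = Rational(-3, 8) (t = Mul(Rational(1, 8), -3) = Rational(-3, 8) ≈ -0.37500)
Function('B')(M) = Pow(Add(-4, M), Rational(1, 2))
x = Rational(-135, 8) (x = Mul(Add(Rational(-3, 8), -3), Add(4, 1)) = Mul(Rational(-27, 8), 5) = Rational(-135, 8) ≈ -16.875)
Mul(x, Function('B')(-1)) = Mul(Rational(-135, 8), Pow(Add(-4, -1), Rational(1, 2))) = Mul(Rational(-135, 8), Pow(-5, Rational(1, 2))) = Mul(Rational(-135, 8), Mul(I, Pow(5, Rational(1, 2)))) = Mul(Rational(-135, 8), I, Pow(5, Rational(1, 2)))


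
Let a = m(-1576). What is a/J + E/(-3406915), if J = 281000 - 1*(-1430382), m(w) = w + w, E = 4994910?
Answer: -855893766170/583053300653 ≈ -1.4680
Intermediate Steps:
m(w) = 2*w
a = -3152 (a = 2*(-1576) = -3152)
J = 1711382 (J = 281000 + 1430382 = 1711382)
a/J + E/(-3406915) = -3152/1711382 + 4994910/(-3406915) = -3152*1/1711382 + 4994910*(-1/3406915) = -1576/855691 - 998982/681383 = -855893766170/583053300653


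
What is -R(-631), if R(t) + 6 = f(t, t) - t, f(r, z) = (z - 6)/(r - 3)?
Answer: -396887/634 ≈ -626.00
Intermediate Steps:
f(r, z) = (-6 + z)/(-3 + r)
R(t) = -6 - t + (-6 + t)/(-3 + t) (R(t) = -6 + ((-6 + t)/(-3 + t) - t) = -6 + (-t + (-6 + t)/(-3 + t)) = -6 - t + (-6 + t)/(-3 + t))
-R(-631) = -(12 - 1*(-631)² - 2*(-631))/(-3 - 631) = -(12 - 1*398161 + 1262)/(-634) = -(-1)*(12 - 398161 + 1262)/634 = -(-1)*(-396887)/634 = -1*396887/634 = -396887/634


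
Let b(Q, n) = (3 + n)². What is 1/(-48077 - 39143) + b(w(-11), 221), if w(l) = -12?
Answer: 4376350719/87220 ≈ 50176.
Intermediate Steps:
1/(-48077 - 39143) + b(w(-11), 221) = 1/(-48077 - 39143) + (3 + 221)² = 1/(-87220) + 224² = -1/87220 + 50176 = 4376350719/87220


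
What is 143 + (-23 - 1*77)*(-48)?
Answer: 4943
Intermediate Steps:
143 + (-23 - 1*77)*(-48) = 143 + (-23 - 77)*(-48) = 143 - 100*(-48) = 143 + 4800 = 4943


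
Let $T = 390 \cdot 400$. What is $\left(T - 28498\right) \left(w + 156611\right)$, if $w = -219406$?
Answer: $-8006488090$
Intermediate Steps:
$T = 156000$
$\left(T - 28498\right) \left(w + 156611\right) = \left(156000 - 28498\right) \left(-219406 + 156611\right) = 127502 \left(-62795\right) = -8006488090$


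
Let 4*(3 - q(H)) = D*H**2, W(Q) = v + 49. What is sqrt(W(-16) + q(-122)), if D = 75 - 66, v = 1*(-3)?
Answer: 4*I*sqrt(2090) ≈ 182.87*I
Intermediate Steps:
v = -3
D = 9
W(Q) = 46 (W(Q) = -3 + 49 = 46)
q(H) = 3 - 9*H**2/4
sqrt(W(-16) + q(-122)) = sqrt(46 + (3 - 9/4*(-122)**2)) = sqrt(46 + (3 - 9/4*14884)) = sqrt(46 + (3 - 33489)) = sqrt(46 - 33486) = sqrt(-33440) = 4*I*sqrt(2090)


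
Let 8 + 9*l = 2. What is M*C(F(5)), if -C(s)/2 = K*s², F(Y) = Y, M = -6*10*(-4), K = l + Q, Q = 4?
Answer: -40000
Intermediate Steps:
l = -⅔ (l = -8/9 + (⅑)*2 = -8/9 + 2/9 = -⅔ ≈ -0.66667)
K = 10/3 (K = -⅔ + 4 = 10/3 ≈ 3.3333)
M = 240 (M = -60*(-4) = 240)
C(s) = -20*s²/3
M*C(F(5)) = 240*(-20/3*5²) = 240*(-20/3*25) = 240*(-500/3) = -40000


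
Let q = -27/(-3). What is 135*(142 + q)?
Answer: 20385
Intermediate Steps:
q = 9 (q = -27*(-⅓) = 9)
135*(142 + q) = 135*(142 + 9) = 135*151 = 20385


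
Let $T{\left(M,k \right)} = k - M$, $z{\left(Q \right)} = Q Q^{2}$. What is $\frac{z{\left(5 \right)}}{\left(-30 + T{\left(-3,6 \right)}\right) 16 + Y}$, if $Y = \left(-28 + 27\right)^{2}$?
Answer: $- \frac{25}{67} \approx -0.37313$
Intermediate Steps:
$z{\left(Q \right)} = Q^{3}$
$Y = 1$ ($Y = \left(-1\right)^{2} = 1$)
$\frac{z{\left(5 \right)}}{\left(-30 + T{\left(-3,6 \right)}\right) 16 + Y} = \frac{5^{3}}{\left(-30 + \left(6 - -3\right)\right) 16 + 1} = \frac{1}{\left(-30 + \left(6 + 3\right)\right) 16 + 1} \cdot 125 = \frac{1}{\left(-30 + 9\right) 16 + 1} \cdot 125 = \frac{1}{\left(-21\right) 16 + 1} \cdot 125 = \frac{1}{-336 + 1} \cdot 125 = \frac{1}{-335} \cdot 125 = \left(- \frac{1}{335}\right) 125 = - \frac{25}{67}$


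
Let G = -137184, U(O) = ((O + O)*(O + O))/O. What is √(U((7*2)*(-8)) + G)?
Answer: 4*I*√8602 ≈ 370.99*I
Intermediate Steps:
U(O) = 4*O (U(O) = ((2*O)*(2*O))/O = (4*O²)/O = 4*O)
√(U((7*2)*(-8)) + G) = √(4*((7*2)*(-8)) - 137184) = √(4*(14*(-8)) - 137184) = √(4*(-112) - 137184) = √(-448 - 137184) = √(-137632) = 4*I*√8602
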